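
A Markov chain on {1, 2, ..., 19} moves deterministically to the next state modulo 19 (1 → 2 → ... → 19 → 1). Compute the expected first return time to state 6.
E[T_6 | X_0 = 6] = 19

The chain cycles deterministically, so starting at state 6 it returns in exactly 19 steps. Equivalently, the stationary distribution is uniform π_j = 1/19 for every state j, so by Kac's formula E[T_6] = 1/π_6 = 19.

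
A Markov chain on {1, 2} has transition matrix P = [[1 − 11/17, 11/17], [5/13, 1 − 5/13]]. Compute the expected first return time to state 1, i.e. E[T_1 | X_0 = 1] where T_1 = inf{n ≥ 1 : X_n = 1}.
E[T_1 | X_0 = 1] = 1/π_1 = 228/85

For an irreducible recurrent Markov chain with stationary distribution π, E[T_i | X_0 = i] = 1/π_i (Kac's formula). Here π_1 = (5/13)/(11/17 + 5/13) = (5/13)/(228/221) = 85/228, so E[T_1 | X_0 = 1] = 1/π_1 = (11/17 + 5/13)/(5/13) = (228/221)/(5/13) = 228/85.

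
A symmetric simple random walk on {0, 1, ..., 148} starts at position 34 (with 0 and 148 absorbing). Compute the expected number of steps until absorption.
E[τ | X_0 = 34] = 3876

Let v_k = E[τ | X_0 = k]. Boundary: v_0 = v_148 = 0. Recurrence: v_k = 1 + (v_{k-1} + v_{k+1})/2 for 1 ≤ k ≤ 147. The particular solution to v_k − (v_{k-1} + v_{k+1})/2 = 1 is v_k = −k^2. Adding homogeneous solution A + B k and matching boundaries gives v_k = k (148 − k). Substituting k = 34: v_34 = 34 · 114 = 3876.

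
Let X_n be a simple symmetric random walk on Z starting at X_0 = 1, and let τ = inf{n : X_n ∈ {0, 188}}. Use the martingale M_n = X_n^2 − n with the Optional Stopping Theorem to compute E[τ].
E[τ] = 187

M_n = X_n^2 − n is a martingale (since E[X_{n+1}^2 | F_n] = X_n^2 + 1). By OST (τ has finite mean in a bounded region), E[M_τ] = E[M_0] = X_0^2 − 0 = 1^2 = 1. Also E[M_τ] = E[X_τ^2] − E[τ]. The walk exits at 0 or 188, with P(hit 188 first) = 1/188, so E[X_τ^2] = 188^2 · 1/188 + 0 = 188. Thus E[τ] = E[X_τ^2] − E[M_τ] = 188 − 1 = 187 = 1(188 − 1) = 187.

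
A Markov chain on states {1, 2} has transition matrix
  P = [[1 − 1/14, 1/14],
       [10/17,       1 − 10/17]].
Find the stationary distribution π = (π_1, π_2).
π_1 = 140/157, π_2 = 17/157

Solve πP = π with π_1 + π_2 = 1. From πP = π: π_1 · (1 − 1/14) + π_2 · 10/17 = π_1 ⇒ π_2 · 10/17 = π_1 · 1/14 ⇒ π_2/π_1 = (1/14)/(10/17) = 17/140. Together with π_1 + π_2 = 1:
  π_1 = (10/17)/(1/14 + 10/17) = (10/17)/(157/238) = 140/157,
  π_2 = (1/14)/(1/14 + 10/17) = (1/14)/(157/238) = 17/157.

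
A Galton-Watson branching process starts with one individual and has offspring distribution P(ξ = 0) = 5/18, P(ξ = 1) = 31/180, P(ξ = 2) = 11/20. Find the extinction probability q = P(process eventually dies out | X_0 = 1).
q = 50/99

The pgf is f(s) = 5/18 + 31/180·s + 11/20·s². The extinction probability q is the smallest fixed point of f in [0, 1]. Setting s = f(s):
  11/20·s² + (31/180 − 1)·s + 5/18 = 0
  11/20·s² − (5/18 + 11/20)·s + 5/18 = 0
which factors as (s − 1)·(11/20·s − 5/18) = 0, giving roots s = 1 and s = (5/18)/(11/20) = 50/99.
Mean offspring μ = 31/180 + 2·11/20 = 229/180 > 1 (supercritical), so q < 1. The extinction probability is the smaller root: q = (5/18)/(11/20) = 50/99.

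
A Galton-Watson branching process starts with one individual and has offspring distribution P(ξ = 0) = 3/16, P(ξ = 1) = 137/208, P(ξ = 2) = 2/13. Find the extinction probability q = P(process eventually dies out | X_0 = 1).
q = 1

Mean offspring μ = 0·3/16 + 1·137/208 + 2·2/13 = 201/208 ≤ 1. For μ ≤ 1 with offspring not concentrated at 1, the Galton-Watson process goes extinct almost surely, so q = 1.
(Algebraic check: The pgf is f(s) = 3/16 + 137/208·s + 2/13·s². The extinction probability q is the smallest fixed point of f in [0, 1]. Setting s = f(s):
  2/13·s² + (137/208 − 1)·s + 3/16 = 0
  2/13·s² − (3/16 + 2/13)·s + 3/16 = 0
which factors as (s − 1)·(2/13·s − 3/16) = 0, giving roots s = 1 and s = (3/16)/(2/13) = 39/32. Since 39/32 ≥ 1, the smallest root in [0, 1] is s = 1.)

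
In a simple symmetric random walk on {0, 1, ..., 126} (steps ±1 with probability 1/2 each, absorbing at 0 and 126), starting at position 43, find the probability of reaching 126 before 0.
P(hit 126 before 0) = 43/126

Let u_k = P(hit 126 before 0 | start at k). Then u_0 = 0, u_126 = 1, and u_k = u_{k-1}/2 + u_{k+1}/2 for 1 ≤ k ≤ 125. This harmonic recurrence is solved by u_k = k/126, giving u_43 = 43/126.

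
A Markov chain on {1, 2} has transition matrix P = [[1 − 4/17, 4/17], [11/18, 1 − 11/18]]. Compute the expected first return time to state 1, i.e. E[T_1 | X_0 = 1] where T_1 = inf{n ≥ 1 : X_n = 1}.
E[T_1 | X_0 = 1] = 1/π_1 = 259/187

For an irreducible recurrent Markov chain with stationary distribution π, E[T_i | X_0 = i] = 1/π_i (Kac's formula). Here π_1 = (11/18)/(4/17 + 11/18) = (11/18)/(259/306) = 187/259, so E[T_1 | X_0 = 1] = 1/π_1 = (4/17 + 11/18)/(11/18) = (259/306)/(11/18) = 259/187.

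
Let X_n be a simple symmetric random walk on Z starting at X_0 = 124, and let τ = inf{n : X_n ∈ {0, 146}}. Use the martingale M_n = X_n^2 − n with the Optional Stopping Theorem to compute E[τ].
E[τ] = 2728

M_n = X_n^2 − n is a martingale (since E[X_{n+1}^2 | F_n] = X_n^2 + 1). By OST (τ has finite mean in a bounded region), E[M_τ] = E[M_0] = X_0^2 − 0 = 124^2 = 15376. Also E[M_τ] = E[X_τ^2] − E[τ]. The walk exits at 0 or 146, with P(hit 146 first) = 124/146, so E[X_τ^2] = 146^2 · 124/146 + 0 = 18104. Thus E[τ] = E[X_τ^2] − E[M_τ] = 18104 − 15376 = 2728 = 124(146 − 124) = 2728.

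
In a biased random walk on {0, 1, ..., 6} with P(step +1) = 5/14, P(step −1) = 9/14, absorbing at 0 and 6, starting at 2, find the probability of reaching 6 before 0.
P(hit 6 before 0) = (1 − (9/5)^2) / (1 − (9/5)^6) = 625/9211

Let u_k denote P(reach 6 before 0 | start at k). Boundary: u_0 = 0, u_6 = 1. Recurrence: u_k = 5/14·u_{k+1} + 9/14·u_{k-1} for 1 ≤ k ≤ 5. Try u_k = A + B·r^k with r = q/p = (9/14)/(5/14) = 9/5. Substitution satisfies the recurrence; boundary conditions give:
  u_k = (1 − r^k) / (1 − r^N) = (1 − (9/5)^2) / (1 − (9/5)^6) = 625/9211.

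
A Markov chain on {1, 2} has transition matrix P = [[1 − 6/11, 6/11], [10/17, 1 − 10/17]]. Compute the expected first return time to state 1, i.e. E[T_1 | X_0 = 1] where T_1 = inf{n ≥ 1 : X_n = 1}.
E[T_1 | X_0 = 1] = 1/π_1 = 106/55

For an irreducible recurrent Markov chain with stationary distribution π, E[T_i | X_0 = i] = 1/π_i (Kac's formula). Here π_1 = (10/17)/(6/11 + 10/17) = (10/17)/(212/187) = 55/106, so E[T_1 | X_0 = 1] = 1/π_1 = (6/11 + 10/17)/(10/17) = (212/187)/(10/17) = 106/55.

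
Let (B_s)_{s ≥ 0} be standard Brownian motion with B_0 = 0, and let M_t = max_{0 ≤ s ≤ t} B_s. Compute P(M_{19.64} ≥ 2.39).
P(M_{19.64} ≥ 2.39) = 2·P(B_{19.64} ≥ 2.39) = 2(1 − Φ(2.39/√19.64)) ≈ 0.5897

By the reflection principle for Brownian motion, P(M_t ≥ a) = 2 · P(B_t ≥ a) for a ≥ 0. Since B_t ~ N(0, t), P(B_t ≥ 2.39) = 1 − Φ(2.39/√t) = 1 − Φ(2.39/√19.64) = 1 − Φ(0.5393). So
  P(M_{19.64} ≥ 2.39) = 2(1 − Φ(0.5393)) ≈ 0.5897.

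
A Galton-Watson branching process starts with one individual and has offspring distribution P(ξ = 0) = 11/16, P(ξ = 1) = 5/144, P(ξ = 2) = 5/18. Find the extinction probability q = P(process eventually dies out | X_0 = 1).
q = 1

Mean offspring μ = 0·11/16 + 1·5/144 + 2·5/18 = 85/144 ≤ 1. For μ ≤ 1 with offspring not concentrated at 1, the Galton-Watson process goes extinct almost surely, so q = 1.
(Algebraic check: The pgf is f(s) = 11/16 + 5/144·s + 5/18·s². The extinction probability q is the smallest fixed point of f in [0, 1]. Setting s = f(s):
  5/18·s² + (5/144 − 1)·s + 11/16 = 0
  5/18·s² − (11/16 + 5/18)·s + 11/16 = 0
which factors as (s − 1)·(5/18·s − 11/16) = 0, giving roots s = 1 and s = (11/16)/(5/18) = 99/40. Since 99/40 ≥ 1, the smallest root in [0, 1] is s = 1.)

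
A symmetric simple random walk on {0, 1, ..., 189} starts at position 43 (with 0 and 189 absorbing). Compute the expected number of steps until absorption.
E[τ | X_0 = 43] = 6278

Let v_k = E[τ | X_0 = k]. Boundary: v_0 = v_189 = 0. Recurrence: v_k = 1 + (v_{k-1} + v_{k+1})/2 for 1 ≤ k ≤ 188. The particular solution to v_k − (v_{k-1} + v_{k+1})/2 = 1 is v_k = −k^2. Adding homogeneous solution A + B k and matching boundaries gives v_k = k (189 − k). Substituting k = 43: v_43 = 43 · 146 = 6278.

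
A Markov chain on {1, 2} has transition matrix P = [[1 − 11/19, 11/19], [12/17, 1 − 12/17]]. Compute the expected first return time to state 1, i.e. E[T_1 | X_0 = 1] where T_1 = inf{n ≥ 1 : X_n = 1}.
E[T_1 | X_0 = 1] = 1/π_1 = 415/228

For an irreducible recurrent Markov chain with stationary distribution π, E[T_i | X_0 = i] = 1/π_i (Kac's formula). Here π_1 = (12/17)/(11/19 + 12/17) = (12/17)/(415/323) = 228/415, so E[T_1 | X_0 = 1] = 1/π_1 = (11/19 + 12/17)/(12/17) = (415/323)/(12/17) = 415/228.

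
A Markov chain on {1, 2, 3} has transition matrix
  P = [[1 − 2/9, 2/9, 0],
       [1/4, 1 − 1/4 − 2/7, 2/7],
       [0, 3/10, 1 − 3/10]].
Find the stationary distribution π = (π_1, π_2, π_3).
π = (189/517, 168/517, 160/517)

This is a birth-death chain on three states, which satisfies detailed balance: π_1 · P_{12} = π_2 · P_{21} and π_2 · P_{23} = π_3 · P_{32}.
From π_1 · 2/9 = π_2 · 1/4: π_2/π_1 = (2/9)/(1/4) = 8/9.
From π_2 · 2/7 = π_3 · 3/10: π_3/π_2 = (2/7)/(3/10) = 20/21.
Take π_1 proportional to 1; then unnormalized π = (1, 8/9, 160/189). Normalize by dividing by the sum 517/189:
  π = (189/517, 168/517, 160/517).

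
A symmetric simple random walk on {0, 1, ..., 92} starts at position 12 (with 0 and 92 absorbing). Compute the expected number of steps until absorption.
E[τ | X_0 = 12] = 960

Let v_k = E[τ | X_0 = k]. Boundary: v_0 = v_92 = 0. Recurrence: v_k = 1 + (v_{k-1} + v_{k+1})/2 for 1 ≤ k ≤ 91. The particular solution to v_k − (v_{k-1} + v_{k+1})/2 = 1 is v_k = −k^2. Adding homogeneous solution A + B k and matching boundaries gives v_k = k (92 − k). Substituting k = 12: v_12 = 12 · 80 = 960.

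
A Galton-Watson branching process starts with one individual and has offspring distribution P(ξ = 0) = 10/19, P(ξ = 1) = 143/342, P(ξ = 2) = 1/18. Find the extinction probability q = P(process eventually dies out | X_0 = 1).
q = 1

Mean offspring μ = 0·10/19 + 1·143/342 + 2·1/18 = 181/342 ≤ 1. For μ ≤ 1 with offspring not concentrated at 1, the Galton-Watson process goes extinct almost surely, so q = 1.
(Algebraic check: The pgf is f(s) = 10/19 + 143/342·s + 1/18·s². The extinction probability q is the smallest fixed point of f in [0, 1]. Setting s = f(s):
  1/18·s² + (143/342 − 1)·s + 10/19 = 0
  1/18·s² − (10/19 + 1/18)·s + 10/19 = 0
which factors as (s − 1)·(1/18·s − 10/19) = 0, giving roots s = 1 and s = (10/19)/(1/18) = 180/19. Since 180/19 ≥ 1, the smallest root in [0, 1] is s = 1.)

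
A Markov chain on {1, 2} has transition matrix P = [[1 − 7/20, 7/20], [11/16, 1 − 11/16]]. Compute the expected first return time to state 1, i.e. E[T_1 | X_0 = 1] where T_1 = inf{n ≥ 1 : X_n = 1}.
E[T_1 | X_0 = 1] = 1/π_1 = 83/55

For an irreducible recurrent Markov chain with stationary distribution π, E[T_i | X_0 = i] = 1/π_i (Kac's formula). Here π_1 = (11/16)/(7/20 + 11/16) = (11/16)/(83/80) = 55/83, so E[T_1 | X_0 = 1] = 1/π_1 = (7/20 + 11/16)/(11/16) = (83/80)/(11/16) = 83/55.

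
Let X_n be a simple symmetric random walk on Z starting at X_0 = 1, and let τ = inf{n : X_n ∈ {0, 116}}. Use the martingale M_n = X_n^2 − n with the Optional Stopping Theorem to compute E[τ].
E[τ] = 115

M_n = X_n^2 − n is a martingale (since E[X_{n+1}^2 | F_n] = X_n^2 + 1). By OST (τ has finite mean in a bounded region), E[M_τ] = E[M_0] = X_0^2 − 0 = 1^2 = 1. Also E[M_τ] = E[X_τ^2] − E[τ]. The walk exits at 0 or 116, with P(hit 116 first) = 1/116, so E[X_τ^2] = 116^2 · 1/116 + 0 = 116. Thus E[τ] = E[X_τ^2] − E[M_τ] = 116 − 1 = 115 = 1(116 − 1) = 115.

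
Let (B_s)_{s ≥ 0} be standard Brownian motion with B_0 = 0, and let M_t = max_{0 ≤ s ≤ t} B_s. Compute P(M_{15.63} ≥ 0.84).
P(M_{15.63} ≥ 0.84) = 2·P(B_{15.63} ≥ 0.84) = 2(1 − Φ(0.84/√15.63)) ≈ 0.8317

By the reflection principle for Brownian motion, P(M_t ≥ a) = 2 · P(B_t ≥ a) for a ≥ 0. Since B_t ~ N(0, t), P(B_t ≥ 0.84) = 1 − Φ(0.84/√t) = 1 − Φ(0.84/√15.63) = 1 − Φ(0.2125). So
  P(M_{15.63} ≥ 0.84) = 2(1 − Φ(0.2125)) ≈ 0.8317.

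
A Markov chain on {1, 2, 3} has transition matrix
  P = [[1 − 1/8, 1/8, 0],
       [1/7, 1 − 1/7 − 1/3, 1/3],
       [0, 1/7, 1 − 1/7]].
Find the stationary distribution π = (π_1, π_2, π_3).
π = (12/47, 21/94, 49/94)

This is a birth-death chain on three states, which satisfies detailed balance: π_1 · P_{12} = π_2 · P_{21} and π_2 · P_{23} = π_3 · P_{32}.
From π_1 · 1/8 = π_2 · 1/7: π_2/π_1 = (1/8)/(1/7) = 7/8.
From π_2 · 1/3 = π_3 · 1/7: π_3/π_2 = (1/3)/(1/7) = 7/3.
Take π_1 proportional to 1; then unnormalized π = (1, 7/8, 49/24). Normalize by dividing by the sum 47/12:
  π = (12/47, 21/94, 49/94).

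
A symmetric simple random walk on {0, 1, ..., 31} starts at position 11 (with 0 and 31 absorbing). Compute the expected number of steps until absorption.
E[τ | X_0 = 11] = 220

Let v_k = E[τ | X_0 = k]. Boundary: v_0 = v_31 = 0. Recurrence: v_k = 1 + (v_{k-1} + v_{k+1})/2 for 1 ≤ k ≤ 30. The particular solution to v_k − (v_{k-1} + v_{k+1})/2 = 1 is v_k = −k^2. Adding homogeneous solution A + B k and matching boundaries gives v_k = k (31 − k). Substituting k = 11: v_11 = 11 · 20 = 220.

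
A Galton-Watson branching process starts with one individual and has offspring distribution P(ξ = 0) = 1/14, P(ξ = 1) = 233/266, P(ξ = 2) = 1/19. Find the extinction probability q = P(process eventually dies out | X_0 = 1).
q = 1

Mean offspring μ = 0·1/14 + 1·233/266 + 2·1/19 = 261/266 ≤ 1. For μ ≤ 1 with offspring not concentrated at 1, the Galton-Watson process goes extinct almost surely, so q = 1.
(Algebraic check: The pgf is f(s) = 1/14 + 233/266·s + 1/19·s². The extinction probability q is the smallest fixed point of f in [0, 1]. Setting s = f(s):
  1/19·s² + (233/266 − 1)·s + 1/14 = 0
  1/19·s² − (1/14 + 1/19)·s + 1/14 = 0
which factors as (s − 1)·(1/19·s − 1/14) = 0, giving roots s = 1 and s = (1/14)/(1/19) = 19/14. Since 19/14 ≥ 1, the smallest root in [0, 1] is s = 1.)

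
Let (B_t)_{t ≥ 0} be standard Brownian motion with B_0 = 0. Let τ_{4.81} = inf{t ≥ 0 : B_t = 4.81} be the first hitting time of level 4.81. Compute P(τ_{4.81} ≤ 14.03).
P(τ_{4.81} ≤ 14.03) = 2(1 − Φ(4.81/√14.03)) = 2(1 − Φ(1.2842)) ≈ 0.1991

By the reflection principle for standard BM, P(τ_b ≤ t) = 2 · P(B_t ≥ b). Since B_t ~ N(0, t), P(B_t ≥ 4.81) = 1 − Φ(4.81/√t) = 1 − Φ(4.81/√14.03) = 1 − Φ(1.2842) ≈ 0.09954. Doubling: P(τ_{4.81} ≤ 14.03) ≈ 2 · 0.09954 = 0.19908 ≈ 0.1991.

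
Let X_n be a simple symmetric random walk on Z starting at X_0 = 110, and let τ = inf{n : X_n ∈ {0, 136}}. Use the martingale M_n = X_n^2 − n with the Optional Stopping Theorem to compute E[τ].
E[τ] = 2860

M_n = X_n^2 − n is a martingale (since E[X_{n+1}^2 | F_n] = X_n^2 + 1). By OST (τ has finite mean in a bounded region), E[M_τ] = E[M_0] = X_0^2 − 0 = 110^2 = 12100. Also E[M_τ] = E[X_τ^2] − E[τ]. The walk exits at 0 or 136, with P(hit 136 first) = 110/136, so E[X_τ^2] = 136^2 · 110/136 + 0 = 14960. Thus E[τ] = E[X_τ^2] − E[M_τ] = 14960 − 12100 = 2860 = 110(136 − 110) = 2860.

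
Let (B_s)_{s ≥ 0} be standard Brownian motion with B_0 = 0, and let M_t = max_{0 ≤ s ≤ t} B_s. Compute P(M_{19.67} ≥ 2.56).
P(M_{19.67} ≥ 2.56) = 2·P(B_{19.67} ≥ 2.56) = 2(1 − Φ(2.56/√19.67)) ≈ 0.5638

By the reflection principle for Brownian motion, P(M_t ≥ a) = 2 · P(B_t ≥ a) for a ≥ 0. Since B_t ~ N(0, t), P(B_t ≥ 2.56) = 1 − Φ(2.56/√t) = 1 − Φ(2.56/√19.67) = 1 − Φ(0.5772). So
  P(M_{19.67} ≥ 2.56) = 2(1 − Φ(0.5772)) ≈ 0.5638.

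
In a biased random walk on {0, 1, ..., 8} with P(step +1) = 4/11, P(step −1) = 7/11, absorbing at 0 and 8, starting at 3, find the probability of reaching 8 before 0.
P(hit 8 before 0) = (1 − (7/4)^3) / (1 − (7/4)^8) = 95232/1899755

Let u_k denote P(reach 8 before 0 | start at k). Boundary: u_0 = 0, u_8 = 1. Recurrence: u_k = 4/11·u_{k+1} + 7/11·u_{k-1} for 1 ≤ k ≤ 7. Try u_k = A + B·r^k with r = q/p = (7/11)/(4/11) = 7/4. Substitution satisfies the recurrence; boundary conditions give:
  u_k = (1 − r^k) / (1 − r^N) = (1 − (7/4)^3) / (1 − (7/4)^8) = 95232/1899755.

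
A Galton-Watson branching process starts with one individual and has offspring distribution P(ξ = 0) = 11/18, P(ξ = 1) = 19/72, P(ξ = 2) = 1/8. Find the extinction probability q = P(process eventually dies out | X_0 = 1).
q = 1

Mean offspring μ = 0·11/18 + 1·19/72 + 2·1/8 = 37/72 ≤ 1. For μ ≤ 1 with offspring not concentrated at 1, the Galton-Watson process goes extinct almost surely, so q = 1.
(Algebraic check: The pgf is f(s) = 11/18 + 19/72·s + 1/8·s². The extinction probability q is the smallest fixed point of f in [0, 1]. Setting s = f(s):
  1/8·s² + (19/72 − 1)·s + 11/18 = 0
  1/8·s² − (11/18 + 1/8)·s + 11/18 = 0
which factors as (s − 1)·(1/8·s − 11/18) = 0, giving roots s = 1 and s = (11/18)/(1/8) = 44/9. Since 44/9 ≥ 1, the smallest root in [0, 1] is s = 1.)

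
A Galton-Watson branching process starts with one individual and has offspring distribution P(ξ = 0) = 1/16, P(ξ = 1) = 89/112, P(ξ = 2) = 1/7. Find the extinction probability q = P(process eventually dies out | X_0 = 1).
q = 7/16

The pgf is f(s) = 1/16 + 89/112·s + 1/7·s². The extinction probability q is the smallest fixed point of f in [0, 1]. Setting s = f(s):
  1/7·s² + (89/112 − 1)·s + 1/16 = 0
  1/7·s² − (1/16 + 1/7)·s + 1/16 = 0
which factors as (s − 1)·(1/7·s − 1/16) = 0, giving roots s = 1 and s = (1/16)/(1/7) = 7/16.
Mean offspring μ = 89/112 + 2·1/7 = 121/112 > 1 (supercritical), so q < 1. The extinction probability is the smaller root: q = (1/16)/(1/7) = 7/16.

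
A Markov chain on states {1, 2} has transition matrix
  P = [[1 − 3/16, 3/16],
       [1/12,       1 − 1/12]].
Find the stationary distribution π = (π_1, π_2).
π_1 = 4/13, π_2 = 9/13

Solve πP = π with π_1 + π_2 = 1. From πP = π: π_1 · (1 − 3/16) + π_2 · 1/12 = π_1 ⇒ π_2 · 1/12 = π_1 · 3/16 ⇒ π_2/π_1 = (3/16)/(1/12) = 9/4. Together with π_1 + π_2 = 1:
  π_1 = (1/12)/(3/16 + 1/12) = (1/12)/(13/48) = 4/13,
  π_2 = (3/16)/(3/16 + 1/12) = (3/16)/(13/48) = 9/13.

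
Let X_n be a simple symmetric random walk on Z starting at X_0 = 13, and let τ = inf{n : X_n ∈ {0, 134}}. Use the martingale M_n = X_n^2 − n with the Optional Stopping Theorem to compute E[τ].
E[τ] = 1573

M_n = X_n^2 − n is a martingale (since E[X_{n+1}^2 | F_n] = X_n^2 + 1). By OST (τ has finite mean in a bounded region), E[M_τ] = E[M_0] = X_0^2 − 0 = 13^2 = 169. Also E[M_τ] = E[X_τ^2] − E[τ]. The walk exits at 0 or 134, with P(hit 134 first) = 13/134, so E[X_τ^2] = 134^2 · 13/134 + 0 = 1742. Thus E[τ] = E[X_τ^2] − E[M_τ] = 1742 − 169 = 1573 = 13(134 − 13) = 1573.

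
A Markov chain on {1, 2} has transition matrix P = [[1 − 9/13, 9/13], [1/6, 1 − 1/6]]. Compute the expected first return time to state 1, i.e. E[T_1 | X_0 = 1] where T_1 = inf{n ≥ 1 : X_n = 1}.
E[T_1 | X_0 = 1] = 1/π_1 = 67/13

For an irreducible recurrent Markov chain with stationary distribution π, E[T_i | X_0 = i] = 1/π_i (Kac's formula). Here π_1 = (1/6)/(9/13 + 1/6) = (1/6)/(67/78) = 13/67, so E[T_1 | X_0 = 1] = 1/π_1 = (9/13 + 1/6)/(1/6) = (67/78)/(1/6) = 67/13.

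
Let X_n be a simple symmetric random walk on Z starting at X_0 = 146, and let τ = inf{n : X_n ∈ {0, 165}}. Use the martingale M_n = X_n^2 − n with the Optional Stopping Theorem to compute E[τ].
E[τ] = 2774

M_n = X_n^2 − n is a martingale (since E[X_{n+1}^2 | F_n] = X_n^2 + 1). By OST (τ has finite mean in a bounded region), E[M_τ] = E[M_0] = X_0^2 − 0 = 146^2 = 21316. Also E[M_τ] = E[X_τ^2] − E[τ]. The walk exits at 0 or 165, with P(hit 165 first) = 146/165, so E[X_τ^2] = 165^2 · 146/165 + 0 = 24090. Thus E[τ] = E[X_τ^2] − E[M_τ] = 24090 − 21316 = 2774 = 146(165 − 146) = 2774.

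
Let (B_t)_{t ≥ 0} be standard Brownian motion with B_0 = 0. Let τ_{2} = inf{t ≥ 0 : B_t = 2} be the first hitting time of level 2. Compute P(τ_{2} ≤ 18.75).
P(τ_{2} ≤ 18.75) = 2(1 − Φ(2/√18.75)) = 2(1 − Φ(0.4619)) ≈ 0.6442

By the reflection principle for standard BM, P(τ_b ≤ t) = 2 · P(B_t ≥ b). Since B_t ~ N(0, t), P(B_t ≥ 2) = 1 − Φ(2/√t) = 1 − Φ(2/√18.75) = 1 − Φ(0.4619) ≈ 0.32208. Doubling: P(τ_{2} ≤ 18.75) ≈ 2 · 0.32208 = 0.64416 ≈ 0.6442.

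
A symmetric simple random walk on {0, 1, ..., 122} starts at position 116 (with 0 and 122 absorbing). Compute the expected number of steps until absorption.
E[τ | X_0 = 116] = 696

Let v_k = E[τ | X_0 = k]. Boundary: v_0 = v_122 = 0. Recurrence: v_k = 1 + (v_{k-1} + v_{k+1})/2 for 1 ≤ k ≤ 121. The particular solution to v_k − (v_{k-1} + v_{k+1})/2 = 1 is v_k = −k^2. Adding homogeneous solution A + B k and matching boundaries gives v_k = k (122 − k). Substituting k = 116: v_116 = 116 · 6 = 696.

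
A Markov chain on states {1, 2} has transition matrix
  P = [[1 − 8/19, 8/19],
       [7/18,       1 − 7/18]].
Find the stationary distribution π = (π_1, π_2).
π_1 = 133/277, π_2 = 144/277

Solve πP = π with π_1 + π_2 = 1. From πP = π: π_1 · (1 − 8/19) + π_2 · 7/18 = π_1 ⇒ π_2 · 7/18 = π_1 · 8/19 ⇒ π_2/π_1 = (8/19)/(7/18) = 144/133. Together with π_1 + π_2 = 1:
  π_1 = (7/18)/(8/19 + 7/18) = (7/18)/(277/342) = 133/277,
  π_2 = (8/19)/(8/19 + 7/18) = (8/19)/(277/342) = 144/277.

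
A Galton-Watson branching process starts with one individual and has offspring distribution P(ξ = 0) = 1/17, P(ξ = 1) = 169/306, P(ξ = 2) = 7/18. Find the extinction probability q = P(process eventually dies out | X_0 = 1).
q = 18/119

The pgf is f(s) = 1/17 + 169/306·s + 7/18·s². The extinction probability q is the smallest fixed point of f in [0, 1]. Setting s = f(s):
  7/18·s² + (169/306 − 1)·s + 1/17 = 0
  7/18·s² − (1/17 + 7/18)·s + 1/17 = 0
which factors as (s − 1)·(7/18·s − 1/17) = 0, giving roots s = 1 and s = (1/17)/(7/18) = 18/119.
Mean offspring μ = 169/306 + 2·7/18 = 407/306 > 1 (supercritical), so q < 1. The extinction probability is the smaller root: q = (1/17)/(7/18) = 18/119.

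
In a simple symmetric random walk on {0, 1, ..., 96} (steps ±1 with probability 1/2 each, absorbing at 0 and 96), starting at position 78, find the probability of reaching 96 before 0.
P(hit 96 before 0) = 78/96 = 13/16

Let u_k = P(hit 96 before 0 | start at k). Then u_0 = 0, u_96 = 1, and u_k = u_{k-1}/2 + u_{k+1}/2 for 1 ≤ k ≤ 95. This harmonic recurrence is solved by u_k = k/96, giving u_78 = 78/96 = 13/16.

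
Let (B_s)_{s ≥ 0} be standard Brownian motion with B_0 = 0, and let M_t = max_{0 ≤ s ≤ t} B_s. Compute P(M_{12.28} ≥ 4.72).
P(M_{12.28} ≥ 4.72) = 2·P(B_{12.28} ≥ 4.72) = 2(1 − Φ(4.72/√12.28)) ≈ 0.1780

By the reflection principle for Brownian motion, P(M_t ≥ a) = 2 · P(B_t ≥ a) for a ≥ 0. Since B_t ~ N(0, t), P(B_t ≥ 4.72) = 1 − Φ(4.72/√t) = 1 − Φ(4.72/√12.28) = 1 − Φ(1.3469). So
  P(M_{12.28} ≥ 4.72) = 2(1 − Φ(1.3469)) ≈ 0.1780.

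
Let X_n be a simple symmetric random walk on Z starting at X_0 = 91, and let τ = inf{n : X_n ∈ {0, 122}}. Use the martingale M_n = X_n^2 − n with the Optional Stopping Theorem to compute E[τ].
E[τ] = 2821

M_n = X_n^2 − n is a martingale (since E[X_{n+1}^2 | F_n] = X_n^2 + 1). By OST (τ has finite mean in a bounded region), E[M_τ] = E[M_0] = X_0^2 − 0 = 91^2 = 8281. Also E[M_τ] = E[X_τ^2] − E[τ]. The walk exits at 0 or 122, with P(hit 122 first) = 91/122, so E[X_τ^2] = 122^2 · 91/122 + 0 = 11102. Thus E[τ] = E[X_τ^2] − E[M_τ] = 11102 − 8281 = 2821 = 91(122 − 91) = 2821.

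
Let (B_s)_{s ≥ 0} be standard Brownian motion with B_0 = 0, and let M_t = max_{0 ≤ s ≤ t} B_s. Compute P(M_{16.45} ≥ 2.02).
P(M_{16.45} ≥ 2.02) = 2·P(B_{16.45} ≥ 2.02) = 2(1 − Φ(2.02/√16.45)) ≈ 0.6185

By the reflection principle for Brownian motion, P(M_t ≥ a) = 2 · P(B_t ≥ a) for a ≥ 0. Since B_t ~ N(0, t), P(B_t ≥ 2.02) = 1 − Φ(2.02/√t) = 1 − Φ(2.02/√16.45) = 1 − Φ(0.4980). So
  P(M_{16.45} ≥ 2.02) = 2(1 − Φ(0.4980)) ≈ 0.6185.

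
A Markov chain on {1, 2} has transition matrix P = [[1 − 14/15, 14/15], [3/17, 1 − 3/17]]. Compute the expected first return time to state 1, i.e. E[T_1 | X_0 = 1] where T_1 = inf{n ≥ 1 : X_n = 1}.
E[T_1 | X_0 = 1] = 1/π_1 = 283/45

For an irreducible recurrent Markov chain with stationary distribution π, E[T_i | X_0 = i] = 1/π_i (Kac's formula). Here π_1 = (3/17)/(14/15 + 3/17) = (3/17)/(283/255) = 45/283, so E[T_1 | X_0 = 1] = 1/π_1 = (14/15 + 3/17)/(3/17) = (283/255)/(3/17) = 283/45.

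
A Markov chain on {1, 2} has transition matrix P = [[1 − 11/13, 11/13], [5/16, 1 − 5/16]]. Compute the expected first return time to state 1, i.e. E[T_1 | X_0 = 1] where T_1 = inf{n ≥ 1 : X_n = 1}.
E[T_1 | X_0 = 1] = 1/π_1 = 241/65

For an irreducible recurrent Markov chain with stationary distribution π, E[T_i | X_0 = i] = 1/π_i (Kac's formula). Here π_1 = (5/16)/(11/13 + 5/16) = (5/16)/(241/208) = 65/241, so E[T_1 | X_0 = 1] = 1/π_1 = (11/13 + 5/16)/(5/16) = (241/208)/(5/16) = 241/65.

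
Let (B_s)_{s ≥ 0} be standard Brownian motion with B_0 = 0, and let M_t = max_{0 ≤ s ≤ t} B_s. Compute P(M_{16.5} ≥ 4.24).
P(M_{16.5} ≥ 4.24) = 2·P(B_{16.5} ≥ 4.24) = 2(1 − Φ(4.24/√16.5)) ≈ 0.2966

By the reflection principle for Brownian motion, P(M_t ≥ a) = 2 · P(B_t ≥ a) for a ≥ 0. Since B_t ~ N(0, t), P(B_t ≥ 4.24) = 1 − Φ(4.24/√t) = 1 − Φ(4.24/√16.5) = 1 − Φ(1.0438). So
  P(M_{16.5} ≥ 4.24) = 2(1 − Φ(1.0438)) ≈ 0.2966.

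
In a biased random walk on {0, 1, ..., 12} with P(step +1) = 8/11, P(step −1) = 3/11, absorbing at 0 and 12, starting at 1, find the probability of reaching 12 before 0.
P(hit 12 before 0) = (1 − (3/8)^1) / (1 − (3/8)^12) = 8589934592/13743789059

Let u_k denote P(reach 12 before 0 | start at k). Boundary: u_0 = 0, u_12 = 1. Recurrence: u_k = 8/11·u_{k+1} + 3/11·u_{k-1} for 1 ≤ k ≤ 11. Try u_k = A + B·r^k with r = q/p = (3/11)/(8/11) = 3/8. Substitution satisfies the recurrence; boundary conditions give:
  u_k = (1 − r^k) / (1 − r^N) = (1 − (3/8)^1) / (1 − (3/8)^12) = 8589934592/13743789059.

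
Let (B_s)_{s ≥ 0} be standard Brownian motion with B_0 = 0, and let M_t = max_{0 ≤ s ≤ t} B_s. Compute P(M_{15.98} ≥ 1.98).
P(M_{15.98} ≥ 1.98) = 2·P(B_{15.98} ≥ 1.98) = 2(1 − Φ(1.98/√15.98)) ≈ 0.6204

By the reflection principle for Brownian motion, P(M_t ≥ a) = 2 · P(B_t ≥ a) for a ≥ 0. Since B_t ~ N(0, t), P(B_t ≥ 1.98) = 1 − Φ(1.98/√t) = 1 − Φ(1.98/√15.98) = 1 − Φ(0.4953). So
  P(M_{15.98} ≥ 1.98) = 2(1 − Φ(0.4953)) ≈ 0.6204.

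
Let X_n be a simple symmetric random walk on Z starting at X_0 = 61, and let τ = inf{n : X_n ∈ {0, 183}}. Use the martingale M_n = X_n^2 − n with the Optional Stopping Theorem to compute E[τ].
E[τ] = 7442

M_n = X_n^2 − n is a martingale (since E[X_{n+1}^2 | F_n] = X_n^2 + 1). By OST (τ has finite mean in a bounded region), E[M_τ] = E[M_0] = X_0^2 − 0 = 61^2 = 3721. Also E[M_τ] = E[X_τ^2] − E[τ]. The walk exits at 0 or 183, with P(hit 183 first) = 61/183, so E[X_τ^2] = 183^2 · 61/183 + 0 = 11163. Thus E[τ] = E[X_τ^2] − E[M_τ] = 11163 − 3721 = 7442 = 61(183 − 61) = 7442.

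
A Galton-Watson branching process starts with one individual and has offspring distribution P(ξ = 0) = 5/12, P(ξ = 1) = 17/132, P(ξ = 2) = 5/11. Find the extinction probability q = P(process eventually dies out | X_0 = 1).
q = 11/12

The pgf is f(s) = 5/12 + 17/132·s + 5/11·s². The extinction probability q is the smallest fixed point of f in [0, 1]. Setting s = f(s):
  5/11·s² + (17/132 − 1)·s + 5/12 = 0
  5/11·s² − (5/12 + 5/11)·s + 5/12 = 0
which factors as (s − 1)·(5/11·s − 5/12) = 0, giving roots s = 1 and s = (5/12)/(5/11) = 11/12.
Mean offspring μ = 17/132 + 2·5/11 = 137/132 > 1 (supercritical), so q < 1. The extinction probability is the smaller root: q = (5/12)/(5/11) = 11/12.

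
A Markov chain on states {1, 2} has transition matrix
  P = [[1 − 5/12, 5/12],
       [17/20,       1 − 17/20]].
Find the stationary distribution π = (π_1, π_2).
π_1 = 51/76, π_2 = 25/76

Solve πP = π with π_1 + π_2 = 1. From πP = π: π_1 · (1 − 5/12) + π_2 · 17/20 = π_1 ⇒ π_2 · 17/20 = π_1 · 5/12 ⇒ π_2/π_1 = (5/12)/(17/20) = 25/51. Together with π_1 + π_2 = 1:
  π_1 = (17/20)/(5/12 + 17/20) = (17/20)/(19/15) = 51/76,
  π_2 = (5/12)/(5/12 + 17/20) = (5/12)/(19/15) = 25/76.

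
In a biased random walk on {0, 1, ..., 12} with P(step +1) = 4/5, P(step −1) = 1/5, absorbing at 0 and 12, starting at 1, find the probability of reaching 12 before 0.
P(hit 12 before 0) = (1 − (1/4)^1) / (1 − (1/4)^12) = 4194304/5592405

Let u_k denote P(reach 12 before 0 | start at k). Boundary: u_0 = 0, u_12 = 1. Recurrence: u_k = 4/5·u_{k+1} + 1/5·u_{k-1} for 1 ≤ k ≤ 11. Try u_k = A + B·r^k with r = q/p = (1/5)/(4/5) = 1/4. Substitution satisfies the recurrence; boundary conditions give:
  u_k = (1 − r^k) / (1 − r^N) = (1 − (1/4)^1) / (1 − (1/4)^12) = 4194304/5592405.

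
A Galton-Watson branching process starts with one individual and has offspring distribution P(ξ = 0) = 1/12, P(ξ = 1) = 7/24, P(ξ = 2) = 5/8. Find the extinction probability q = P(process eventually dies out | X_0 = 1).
q = 2/15

The pgf is f(s) = 1/12 + 7/24·s + 5/8·s². The extinction probability q is the smallest fixed point of f in [0, 1]. Setting s = f(s):
  5/8·s² + (7/24 − 1)·s + 1/12 = 0
  5/8·s² − (1/12 + 5/8)·s + 1/12 = 0
which factors as (s − 1)·(5/8·s − 1/12) = 0, giving roots s = 1 and s = (1/12)/(5/8) = 2/15.
Mean offspring μ = 7/24 + 2·5/8 = 37/24 > 1 (supercritical), so q < 1. The extinction probability is the smaller root: q = (1/12)/(5/8) = 2/15.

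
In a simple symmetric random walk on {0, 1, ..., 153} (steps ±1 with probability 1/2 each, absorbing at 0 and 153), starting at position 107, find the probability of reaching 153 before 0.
P(hit 153 before 0) = 107/153

Let u_k = P(hit 153 before 0 | start at k). Then u_0 = 0, u_153 = 1, and u_k = u_{k-1}/2 + u_{k+1}/2 for 1 ≤ k ≤ 152. This harmonic recurrence is solved by u_k = k/153, giving u_107 = 107/153.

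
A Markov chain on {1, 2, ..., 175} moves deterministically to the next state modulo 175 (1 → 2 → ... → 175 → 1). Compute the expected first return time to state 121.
E[T_121 | X_0 = 121] = 175

The chain cycles deterministically, so starting at state 121 it returns in exactly 175 steps. Equivalently, the stationary distribution is uniform π_j = 1/175 for every state j, so by Kac's formula E[T_121] = 1/π_121 = 175.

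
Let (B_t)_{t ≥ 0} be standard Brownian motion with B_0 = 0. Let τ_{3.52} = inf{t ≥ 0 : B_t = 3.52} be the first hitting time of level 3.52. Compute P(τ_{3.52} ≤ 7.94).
P(τ_{3.52} ≤ 7.94) = 2(1 − Φ(3.52/√7.94)) = 2(1 − Φ(1.2492)) ≈ 0.2116

By the reflection principle for standard BM, P(τ_b ≤ t) = 2 · P(B_t ≥ b). Since B_t ~ N(0, t), P(B_t ≥ 3.52) = 1 − Φ(3.52/√t) = 1 − Φ(3.52/√7.94) = 1 − Φ(1.2492) ≈ 0.10580. Doubling: P(τ_{3.52} ≤ 7.94) ≈ 2 · 0.10580 = 0.21160 ≈ 0.2116.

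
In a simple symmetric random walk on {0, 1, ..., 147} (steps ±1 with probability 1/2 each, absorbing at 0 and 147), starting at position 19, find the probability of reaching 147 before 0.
P(hit 147 before 0) = 19/147

Let u_k = P(hit 147 before 0 | start at k). Then u_0 = 0, u_147 = 1, and u_k = u_{k-1}/2 + u_{k+1}/2 for 1 ≤ k ≤ 146. This harmonic recurrence is solved by u_k = k/147, giving u_19 = 19/147.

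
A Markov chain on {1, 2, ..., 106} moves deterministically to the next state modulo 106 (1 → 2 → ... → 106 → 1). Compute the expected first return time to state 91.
E[T_91 | X_0 = 91] = 106

The chain cycles deterministically, so starting at state 91 it returns in exactly 106 steps. Equivalently, the stationary distribution is uniform π_j = 1/106 for every state j, so by Kac's formula E[T_91] = 1/π_91 = 106.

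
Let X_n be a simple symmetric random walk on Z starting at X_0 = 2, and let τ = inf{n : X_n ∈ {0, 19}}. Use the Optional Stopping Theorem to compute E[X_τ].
E[X_τ] = 2

X_n is a martingale and τ is a bounded-mean stopping time (indeed τ is finite a.s. with bounded expectation since the walk is in a bounded region). By the OST, E[X_τ] = E[X_0] = 2. Equivalently: E[X_τ] = 19 · P(hit 19 first) + 0 · P(hit 0 first) = 19 · (2/19) = 2.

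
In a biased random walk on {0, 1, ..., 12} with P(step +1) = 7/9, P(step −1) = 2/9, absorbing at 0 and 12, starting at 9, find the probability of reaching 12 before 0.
P(hit 12 before 0) = (1 − (2/7)^9) / (1 − (2/7)^12) = 41316751/41317263

Let u_k denote P(reach 12 before 0 | start at k). Boundary: u_0 = 0, u_12 = 1. Recurrence: u_k = 7/9·u_{k+1} + 2/9·u_{k-1} for 1 ≤ k ≤ 11. Try u_k = A + B·r^k with r = q/p = (2/9)/(7/9) = 2/7. Substitution satisfies the recurrence; boundary conditions give:
  u_k = (1 − r^k) / (1 − r^N) = (1 − (2/7)^9) / (1 − (2/7)^12) = 41316751/41317263.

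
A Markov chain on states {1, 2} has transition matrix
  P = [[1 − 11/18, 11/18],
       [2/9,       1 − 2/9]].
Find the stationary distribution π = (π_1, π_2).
π_1 = 4/15, π_2 = 11/15

Solve πP = π with π_1 + π_2 = 1. From πP = π: π_1 · (1 − 11/18) + π_2 · 2/9 = π_1 ⇒ π_2 · 2/9 = π_1 · 11/18 ⇒ π_2/π_1 = (11/18)/(2/9) = 11/4. Together with π_1 + π_2 = 1:
  π_1 = (2/9)/(11/18 + 2/9) = (2/9)/(5/6) = 4/15,
  π_2 = (11/18)/(11/18 + 2/9) = (11/18)/(5/6) = 11/15.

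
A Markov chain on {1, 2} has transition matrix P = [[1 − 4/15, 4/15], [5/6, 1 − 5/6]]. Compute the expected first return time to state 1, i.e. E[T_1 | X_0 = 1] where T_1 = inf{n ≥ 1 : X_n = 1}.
E[T_1 | X_0 = 1] = 1/π_1 = 33/25

For an irreducible recurrent Markov chain with stationary distribution π, E[T_i | X_0 = i] = 1/π_i (Kac's formula). Here π_1 = (5/6)/(4/15 + 5/6) = (5/6)/(11/10) = 25/33, so E[T_1 | X_0 = 1] = 1/π_1 = (4/15 + 5/6)/(5/6) = (11/10)/(5/6) = 33/25.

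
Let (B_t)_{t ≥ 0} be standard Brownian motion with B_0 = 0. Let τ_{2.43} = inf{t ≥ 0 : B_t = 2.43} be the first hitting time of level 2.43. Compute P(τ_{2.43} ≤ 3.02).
P(τ_{2.43} ≤ 3.02) = 2(1 − Φ(2.43/√3.02)) = 2(1 − Φ(1.3983)) ≈ 0.1620

By the reflection principle for standard BM, P(τ_b ≤ t) = 2 · P(B_t ≥ b). Since B_t ~ N(0, t), P(B_t ≥ 2.43) = 1 − Φ(2.43/√t) = 1 − Φ(2.43/√3.02) = 1 − Φ(1.3983) ≈ 0.08101. Doubling: P(τ_{2.43} ≤ 3.02) ≈ 2 · 0.08101 = 0.16202 ≈ 0.1620.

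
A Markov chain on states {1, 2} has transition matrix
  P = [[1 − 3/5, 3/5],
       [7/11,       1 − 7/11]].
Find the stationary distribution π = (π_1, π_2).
π_1 = 35/68, π_2 = 33/68

Solve πP = π with π_1 + π_2 = 1. From πP = π: π_1 · (1 − 3/5) + π_2 · 7/11 = π_1 ⇒ π_2 · 7/11 = π_1 · 3/5 ⇒ π_2/π_1 = (3/5)/(7/11) = 33/35. Together with π_1 + π_2 = 1:
  π_1 = (7/11)/(3/5 + 7/11) = (7/11)/(68/55) = 35/68,
  π_2 = (3/5)/(3/5 + 7/11) = (3/5)/(68/55) = 33/68.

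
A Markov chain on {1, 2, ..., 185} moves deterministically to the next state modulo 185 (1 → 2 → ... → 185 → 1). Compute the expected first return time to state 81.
E[T_81 | X_0 = 81] = 185

The chain cycles deterministically, so starting at state 81 it returns in exactly 185 steps. Equivalently, the stationary distribution is uniform π_j = 1/185 for every state j, so by Kac's formula E[T_81] = 1/π_81 = 185.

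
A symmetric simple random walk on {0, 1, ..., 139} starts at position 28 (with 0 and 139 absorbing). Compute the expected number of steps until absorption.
E[τ | X_0 = 28] = 3108

Let v_k = E[τ | X_0 = k]. Boundary: v_0 = v_139 = 0. Recurrence: v_k = 1 + (v_{k-1} + v_{k+1})/2 for 1 ≤ k ≤ 138. The particular solution to v_k − (v_{k-1} + v_{k+1})/2 = 1 is v_k = −k^2. Adding homogeneous solution A + B k and matching boundaries gives v_k = k (139 − k). Substituting k = 28: v_28 = 28 · 111 = 3108.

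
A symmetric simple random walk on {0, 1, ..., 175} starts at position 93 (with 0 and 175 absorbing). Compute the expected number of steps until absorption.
E[τ | X_0 = 93] = 7626

Let v_k = E[τ | X_0 = k]. Boundary: v_0 = v_175 = 0. Recurrence: v_k = 1 + (v_{k-1} + v_{k+1})/2 for 1 ≤ k ≤ 174. The particular solution to v_k − (v_{k-1} + v_{k+1})/2 = 1 is v_k = −k^2. Adding homogeneous solution A + B k and matching boundaries gives v_k = k (175 − k). Substituting k = 93: v_93 = 93 · 82 = 7626.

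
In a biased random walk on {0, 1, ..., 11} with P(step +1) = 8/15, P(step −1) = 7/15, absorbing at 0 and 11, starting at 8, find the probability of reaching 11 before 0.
P(hit 11 before 0) = (1 − (7/8)^8) / (1 − (7/8)^11) = 5638356480/6612607849

Let u_k denote P(reach 11 before 0 | start at k). Boundary: u_0 = 0, u_11 = 1. Recurrence: u_k = 8/15·u_{k+1} + 7/15·u_{k-1} for 1 ≤ k ≤ 10. Try u_k = A + B·r^k with r = q/p = (7/15)/(8/15) = 7/8. Substitution satisfies the recurrence; boundary conditions give:
  u_k = (1 − r^k) / (1 − r^N) = (1 − (7/8)^8) / (1 − (7/8)^11) = 5638356480/6612607849.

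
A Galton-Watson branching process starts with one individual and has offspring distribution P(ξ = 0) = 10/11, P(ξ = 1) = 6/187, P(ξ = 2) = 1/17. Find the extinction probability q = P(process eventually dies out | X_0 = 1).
q = 1

Mean offspring μ = 0·10/11 + 1·6/187 + 2·1/17 = 28/187 ≤ 1. For μ ≤ 1 with offspring not concentrated at 1, the Galton-Watson process goes extinct almost surely, so q = 1.
(Algebraic check: The pgf is f(s) = 10/11 + 6/187·s + 1/17·s². The extinction probability q is the smallest fixed point of f in [0, 1]. Setting s = f(s):
  1/17·s² + (6/187 − 1)·s + 10/11 = 0
  1/17·s² − (10/11 + 1/17)·s + 10/11 = 0
which factors as (s − 1)·(1/17·s − 10/11) = 0, giving roots s = 1 and s = (10/11)/(1/17) = 170/11. Since 170/11 ≥ 1, the smallest root in [0, 1] is s = 1.)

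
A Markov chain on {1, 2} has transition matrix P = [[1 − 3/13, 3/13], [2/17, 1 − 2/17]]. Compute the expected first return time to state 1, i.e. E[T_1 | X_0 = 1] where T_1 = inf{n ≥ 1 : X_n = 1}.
E[T_1 | X_0 = 1] = 1/π_1 = 77/26

For an irreducible recurrent Markov chain with stationary distribution π, E[T_i | X_0 = i] = 1/π_i (Kac's formula). Here π_1 = (2/17)/(3/13 + 2/17) = (2/17)/(77/221) = 26/77, so E[T_1 | X_0 = 1] = 1/π_1 = (3/13 + 2/17)/(2/17) = (77/221)/(2/17) = 77/26.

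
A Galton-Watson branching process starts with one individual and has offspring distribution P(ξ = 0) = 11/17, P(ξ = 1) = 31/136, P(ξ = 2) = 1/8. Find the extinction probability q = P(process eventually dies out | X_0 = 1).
q = 1

Mean offspring μ = 0·11/17 + 1·31/136 + 2·1/8 = 65/136 ≤ 1. For μ ≤ 1 with offspring not concentrated at 1, the Galton-Watson process goes extinct almost surely, so q = 1.
(Algebraic check: The pgf is f(s) = 11/17 + 31/136·s + 1/8·s². The extinction probability q is the smallest fixed point of f in [0, 1]. Setting s = f(s):
  1/8·s² + (31/136 − 1)·s + 11/17 = 0
  1/8·s² − (11/17 + 1/8)·s + 11/17 = 0
which factors as (s − 1)·(1/8·s − 11/17) = 0, giving roots s = 1 and s = (11/17)/(1/8) = 88/17. Since 88/17 ≥ 1, the smallest root in [0, 1] is s = 1.)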